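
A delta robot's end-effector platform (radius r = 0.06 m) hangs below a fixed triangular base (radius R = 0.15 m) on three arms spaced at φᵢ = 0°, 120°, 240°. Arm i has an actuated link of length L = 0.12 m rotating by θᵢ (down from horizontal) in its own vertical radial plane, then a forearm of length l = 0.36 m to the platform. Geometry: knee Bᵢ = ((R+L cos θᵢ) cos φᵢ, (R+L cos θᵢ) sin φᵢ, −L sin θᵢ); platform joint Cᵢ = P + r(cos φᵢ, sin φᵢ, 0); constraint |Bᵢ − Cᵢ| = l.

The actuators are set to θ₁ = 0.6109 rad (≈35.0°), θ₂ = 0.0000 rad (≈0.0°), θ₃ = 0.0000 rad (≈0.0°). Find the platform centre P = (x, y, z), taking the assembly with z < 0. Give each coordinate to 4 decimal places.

centre 1 = (0.1883·cos0.0°, 0.1883·sin0.0°, -0.0688) = (0.1883, 0.0000, -0.0688)
centre 2 = (0.2100·cos120.0°, 0.2100·sin120.0°, 0.0000) = (-0.1050, 0.1819, 0.0000)
centre 3 = (0.2100·cos240.0°, 0.2100·sin240.0°, 0.0000) = (-0.1050, -0.1819, 0.0000)
subtract pairs → two planes through P
[-0.5866 0.3637 0.1377]·P = 0.0039;  [-0.5866 -0.3637 0.1377]·P = 0.0039
Cramer: x(z) = -0.0067+0.2347z;  y(z) = 0.0000-0.0000z
quadratic in z: (1.0551)z²+(0.0462)z+(-0.0869)=0, √Δ=0.6072 → z ∈ {-0.3096, 0.2659}; z = -0.3096 (taking z<0)
x = -0.0793, y = 0.0000

(-0.0793, 0.0000, -0.3096)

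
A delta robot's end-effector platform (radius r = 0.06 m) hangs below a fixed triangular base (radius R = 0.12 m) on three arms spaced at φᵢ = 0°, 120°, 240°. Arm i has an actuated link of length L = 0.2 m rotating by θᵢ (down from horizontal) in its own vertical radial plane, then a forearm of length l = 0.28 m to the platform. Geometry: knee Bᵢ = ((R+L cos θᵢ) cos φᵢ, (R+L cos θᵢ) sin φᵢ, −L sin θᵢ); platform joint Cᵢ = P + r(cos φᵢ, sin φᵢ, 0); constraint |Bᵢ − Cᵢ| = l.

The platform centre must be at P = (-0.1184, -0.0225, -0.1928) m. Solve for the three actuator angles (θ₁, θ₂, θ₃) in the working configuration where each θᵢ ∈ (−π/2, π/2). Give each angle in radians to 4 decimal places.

rotate P by −φ1: (-0.1184, -0.0225, -0.1928)
  e−x'=0.1784;  (l²−L²−(e−x')²−y'²−z²)/2L = -0.0778
  √(A²+B²)=0.2627;  θ1 = -0.8242+1.8713 ≈ 1.0472
arm 2 (φ=120.0°): x'=0.0397, y'=0.1138
  A=0.0203, B=-0.1928, C=(l²−L²−A²−y'²−z²)/(2L)=-0.0303
  γ=atan2(-0.1928,0.0203)=-1.4660;  ψ=arccos(-0.1564)=1.7279;  θ2=γ+ψ≈0.2619
rotate P by −φ3: (0.0787, -0.0913, -0.1928)
  A cos θ + B sin θ = C:  -0.0187·cos θ + -0.1928·sin θ = -0.0186
  γ=atan2(-0.1928,-0.0187)=-1.6674;  ψ=arccos(-0.0962)=1.6672;  θ3=γ+ψ≈-0.0003

θ₁ = 1.0472, θ₂ = 0.2619, θ₃ = -0.0003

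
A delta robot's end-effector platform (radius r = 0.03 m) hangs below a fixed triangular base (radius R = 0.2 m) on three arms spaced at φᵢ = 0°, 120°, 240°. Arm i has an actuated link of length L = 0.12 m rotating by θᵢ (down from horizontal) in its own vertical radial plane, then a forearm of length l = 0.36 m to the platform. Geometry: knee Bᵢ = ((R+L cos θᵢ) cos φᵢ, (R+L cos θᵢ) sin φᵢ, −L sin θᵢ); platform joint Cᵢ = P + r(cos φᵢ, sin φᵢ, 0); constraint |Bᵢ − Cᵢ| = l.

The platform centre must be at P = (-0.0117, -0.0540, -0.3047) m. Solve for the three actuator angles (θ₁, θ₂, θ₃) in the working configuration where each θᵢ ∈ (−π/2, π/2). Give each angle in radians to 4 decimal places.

θ₁ = 0.6978, θ₂ = 0.8730, θ₃ = 0.2617

arm 1 (φ=0.0°): x'=-0.0117, y'=-0.0540
  A=0.1817, B=-0.3047, C=(l²−L²−A²−y'²−z²)/(2L)=-0.0566
  θ1 = atan2(B,A) + arccos(C/0.3548) = 0.6978
φ2=120.0° → target in arm frame (-0.0409, 0.0371)
  A=0.2109, B=-0.3047, C=(l²−L²−A²−y'²−z²)/(2L)=-0.0979
  θ2 = atan2(B,A) + arccos(C/0.3706) = 0.8730
arm 3 (φ=240.0°): x'=0.0526, y'=0.0169
  e−x'=0.1174;  (l²−L²−(e−x')²−y'²−z²)/2L = 0.0346
  θ3 = atan2(B,A) + arccos(C/0.3265) = 0.2617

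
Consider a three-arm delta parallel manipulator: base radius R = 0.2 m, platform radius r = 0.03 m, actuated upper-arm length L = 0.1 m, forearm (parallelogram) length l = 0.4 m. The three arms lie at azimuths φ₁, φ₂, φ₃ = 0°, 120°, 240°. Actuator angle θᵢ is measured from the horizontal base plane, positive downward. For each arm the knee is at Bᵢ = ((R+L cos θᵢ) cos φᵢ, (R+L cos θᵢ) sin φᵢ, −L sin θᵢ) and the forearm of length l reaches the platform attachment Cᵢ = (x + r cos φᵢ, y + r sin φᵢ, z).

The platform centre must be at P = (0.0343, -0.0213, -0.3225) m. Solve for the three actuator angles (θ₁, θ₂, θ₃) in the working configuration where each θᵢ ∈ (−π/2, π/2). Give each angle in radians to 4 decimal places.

θ₁ = 0.0002, θ₂ = 0.5236, θ₃ = 0.2617

rotate P by −φ1: (0.0343, -0.0213, -0.3225)
  e−x'=0.1357;  (l²−L²−(e−x')²−y'²−z²)/2L = 0.1356
  θ1 = atan2(B,A) + arccos(C/0.3499) = 0.0002
arm 2 (φ=120.0°): x'=-0.0356, y'=-0.0191
  A cos θ + B sin θ = C:  0.2056·cos θ + -0.3225·sin θ = 0.0168
  γ=atan2(-0.3225,0.2056)=-1.0033;  ψ=arccos(0.0439)=1.5268;  θ2=γ+ψ≈0.5236
rotate P by −φ3: (0.0013, 0.0404, -0.3225)
  e−x'=0.1687;  (l²−L²−(e−x')²−y'²−z²)/2L = 0.0795
  √(A²+B²)=0.3640;  θ3 = -1.0888+1.3505 ≈ 0.2617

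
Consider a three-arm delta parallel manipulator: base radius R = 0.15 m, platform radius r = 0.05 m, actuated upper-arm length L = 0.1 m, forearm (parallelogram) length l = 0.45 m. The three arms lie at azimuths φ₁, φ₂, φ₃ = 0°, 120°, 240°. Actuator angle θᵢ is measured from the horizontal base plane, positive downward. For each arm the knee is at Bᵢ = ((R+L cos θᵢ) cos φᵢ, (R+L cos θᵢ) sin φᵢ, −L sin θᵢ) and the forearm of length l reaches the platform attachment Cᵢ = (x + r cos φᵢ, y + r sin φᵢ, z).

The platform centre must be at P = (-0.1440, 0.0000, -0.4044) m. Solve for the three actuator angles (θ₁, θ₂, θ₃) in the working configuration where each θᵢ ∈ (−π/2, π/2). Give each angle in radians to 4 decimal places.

arm 1 (φ=0.0°): x'=-0.1440, y'=0.0000
  e−x'=0.2440;  (l²−L²−(e−x')²−y'²−z²)/2L = -0.1529
  γ=atan2(-0.4044,0.2440)=-1.0279;  ψ=arccos(-0.3237)=1.9004;  θ1=γ+ψ≈0.8725
rotate P by −φ2: (0.0720, 0.1247, -0.4044)
  A cos θ + B sin θ = C:  0.0280·cos θ + -0.4044·sin θ = 0.0631
  √(A²+B²)=0.4054;  θ2 = -1.5017+1.4144 ≈ -0.0872
rotate P by −φ3: (0.0720, -0.1247, -0.4044)
  A=0.0280, B=-0.4044, C=(l²−L²−A²−y'²−z²)/(2L)=0.0631
  θ3 = atan2(B,A) + arccos(C/0.4054) = -0.0872

θ₁ = 0.8725, θ₂ = -0.0872, θ₃ = -0.0872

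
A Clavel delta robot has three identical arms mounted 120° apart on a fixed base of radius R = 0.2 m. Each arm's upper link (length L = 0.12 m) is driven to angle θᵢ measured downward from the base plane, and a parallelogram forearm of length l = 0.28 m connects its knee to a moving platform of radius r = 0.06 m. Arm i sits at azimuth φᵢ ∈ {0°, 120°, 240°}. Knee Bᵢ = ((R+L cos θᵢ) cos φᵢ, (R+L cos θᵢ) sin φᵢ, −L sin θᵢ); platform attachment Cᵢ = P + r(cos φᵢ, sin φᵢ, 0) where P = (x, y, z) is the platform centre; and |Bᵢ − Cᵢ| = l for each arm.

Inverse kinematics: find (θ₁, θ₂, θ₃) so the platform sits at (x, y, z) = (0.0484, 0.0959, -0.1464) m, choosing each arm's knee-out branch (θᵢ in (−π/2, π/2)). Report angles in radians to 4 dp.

φ1=0.0° → target in arm frame (0.0484, 0.0959)
  A=0.0916, B=-0.1464, C=(l²−L²−A²−y'²−z²)/(2L)=0.1041
  √(A²+B²)=0.1727;  θ1 = -1.0117+0.9239 ≈ -0.0878
φ2=120.0° → target in arm frame (0.0589, -0.0899)
  A cos θ + B sin θ = C:  0.0811·cos θ + -0.1464·sin θ = 0.1163
  θ2 = atan2(B,A) + arccos(C/0.1674) = -0.2618
rotate P by −φ3: (-0.1073, -0.0060, -0.1464)
  A cos θ + B sin θ = C:  0.2473·cos θ + -0.1464·sin θ = -0.0775
  γ=atan2(-0.1464,0.2473)=-0.5346;  ψ=arccos(-0.2698)=1.8439;  θ3=γ+ψ≈1.3093

θ₁ = -0.0878, θ₂ = -0.2618, θ₃ = 1.3093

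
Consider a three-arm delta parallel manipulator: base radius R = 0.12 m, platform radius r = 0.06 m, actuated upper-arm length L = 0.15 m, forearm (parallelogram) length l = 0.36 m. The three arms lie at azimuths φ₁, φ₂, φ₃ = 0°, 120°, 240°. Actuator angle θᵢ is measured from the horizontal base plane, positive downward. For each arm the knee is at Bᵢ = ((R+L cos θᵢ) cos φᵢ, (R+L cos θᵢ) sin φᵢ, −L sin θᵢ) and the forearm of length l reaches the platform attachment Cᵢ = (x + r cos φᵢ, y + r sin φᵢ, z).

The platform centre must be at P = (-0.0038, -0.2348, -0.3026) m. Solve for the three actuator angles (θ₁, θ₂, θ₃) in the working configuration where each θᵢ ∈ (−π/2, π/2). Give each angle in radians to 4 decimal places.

θ₁ = 0.6979, θ₂ = 1.3090, θ₃ = -0.2619

φ1=0.0° → target in arm frame (-0.0038, -0.2348)
  A cos θ + B sin θ = C:  0.0638·cos θ + -0.3026·sin θ = -0.1456
  γ=atan2(-0.3026,0.0638)=-1.3630;  ψ=arccos(-0.4707)=2.0609;  θ1=γ+ψ≈0.6979
rotate P by −φ2: (-0.2014, 0.1207, -0.3026)
  A=0.2614, B=-0.3026, C=(l²−L²−A²−y'²−z²)/(2L)=-0.2246
  γ=atan2(-0.3026,0.2614)=-0.8582;  ψ=arccos(-0.5617)=2.1672;  θ2=γ+ψ≈1.3090
φ3=240.0° → target in arm frame (0.2052, 0.1141)
  A=-0.1452, B=-0.3026, C=(l²−L²−A²−y'²−z²)/(2L)=-0.0619
  √(A²+B²)=0.3357;  θ3 = -2.0183+1.7564 ≈ -0.2619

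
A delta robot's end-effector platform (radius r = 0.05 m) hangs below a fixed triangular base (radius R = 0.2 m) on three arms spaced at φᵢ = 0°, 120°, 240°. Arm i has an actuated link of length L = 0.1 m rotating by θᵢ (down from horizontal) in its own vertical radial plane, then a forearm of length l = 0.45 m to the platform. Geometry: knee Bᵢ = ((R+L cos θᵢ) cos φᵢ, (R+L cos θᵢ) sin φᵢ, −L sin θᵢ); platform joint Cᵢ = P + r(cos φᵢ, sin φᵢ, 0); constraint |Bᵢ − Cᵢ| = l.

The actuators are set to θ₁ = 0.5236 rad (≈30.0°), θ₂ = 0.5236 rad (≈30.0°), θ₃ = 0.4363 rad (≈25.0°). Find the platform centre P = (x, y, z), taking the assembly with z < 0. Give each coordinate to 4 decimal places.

(-0.0055, -0.0095, -0.4292)

S1 = (0.2366·cos0.0°, 0.2366·sin0.0°, -0.0500) = (0.2366, 0.0000, -0.0500)
φ2=120.0°: virtual centre (-0.1183, 0.2049, -0.0500), radius l
arm 3 at φ=240.0°: (R−r)+L cos θ3 = 0.2406;  S3 = (-0.1203, -0.2084, -0.0423)
|S₂|²−|S₁|² = 0.0000;  |S₃|²−|S₁|² = 0.0012
plane₁₂: -0.7098x+0.4098y+0.0000z = 0.0000
Cramer: x(z) = -0.0008+0.0108z;  y(z) = -0.0015+0.0187z
into |P−S₁|² = l²: 1.0005z² + 0.0948z + -0.1436 = 0;  Δ = 0.5837;  z = -0.4292 or 0.3344 → z<0 root = -0.4292
x = -0.0055, y = -0.0095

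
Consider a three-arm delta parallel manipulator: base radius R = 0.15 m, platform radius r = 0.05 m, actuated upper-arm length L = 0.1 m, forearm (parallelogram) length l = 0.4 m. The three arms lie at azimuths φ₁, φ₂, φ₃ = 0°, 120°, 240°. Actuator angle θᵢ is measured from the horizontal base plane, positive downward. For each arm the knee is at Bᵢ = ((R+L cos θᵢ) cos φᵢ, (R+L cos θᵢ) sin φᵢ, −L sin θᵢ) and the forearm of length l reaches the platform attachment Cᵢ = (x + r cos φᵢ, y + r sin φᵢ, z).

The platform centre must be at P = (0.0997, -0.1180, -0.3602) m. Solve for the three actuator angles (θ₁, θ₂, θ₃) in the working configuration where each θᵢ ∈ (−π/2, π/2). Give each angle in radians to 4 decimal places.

rotate P by −φ1: (0.0997, -0.1180, -0.3602)
  e−x'=0.0003;  (l²−L²−(e−x')²−y'²−z²)/2L = 0.0317
  γ=atan2(-0.3602,0.0003)=-1.5700;  ψ=arccos(0.0879)=1.4828;  θ1=γ+ψ≈-0.0872
rotate P by −φ2: (-0.1520, -0.0273, -0.3602)
  A cos θ + B sin θ = C:  0.2520·cos θ + -0.3602·sin θ = -0.2201
  γ=atan2(-0.3602,0.2520)=-0.9603;  ψ=arccos(-0.5006)=2.0951;  θ2=γ+ψ≈1.1348
arm 3 (φ=240.0°): x'=0.0523, y'=0.1453
  A cos θ + B sin θ = C:  0.0477·cos θ + -0.3602·sin θ = -0.0157
  √(A²+B²)=0.3633;  θ3 = -1.4392+1.6140 ≈ 0.1748

θ₁ = -0.0872, θ₂ = 1.1348, θ₃ = 0.1748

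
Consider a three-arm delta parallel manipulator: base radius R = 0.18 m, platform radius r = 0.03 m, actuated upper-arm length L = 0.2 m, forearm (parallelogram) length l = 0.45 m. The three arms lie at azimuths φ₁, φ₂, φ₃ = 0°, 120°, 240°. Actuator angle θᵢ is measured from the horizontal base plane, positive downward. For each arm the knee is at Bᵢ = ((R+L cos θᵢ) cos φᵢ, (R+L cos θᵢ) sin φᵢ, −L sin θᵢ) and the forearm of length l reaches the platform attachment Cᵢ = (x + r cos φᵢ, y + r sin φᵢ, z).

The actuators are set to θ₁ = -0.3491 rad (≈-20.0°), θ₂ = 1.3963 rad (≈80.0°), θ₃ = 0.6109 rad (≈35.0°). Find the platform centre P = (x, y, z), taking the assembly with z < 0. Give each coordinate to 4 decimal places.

centre 1 = (0.3379·cos0.0°, 0.3379·sin0.0°, 0.0684) = (0.3379, 0.0000, 0.0684)
centre 2 = (0.1847·cos120.0°, 0.1847·sin120.0°, -0.1970) = (-0.0924, 0.1600, -0.1970)
arm 3 at φ=240.0°: (R−r)+L cos θ3 = 0.3138;  centre 3 = (-0.1569, -0.2718, -0.1147)
subtract pairs → two planes through P
plane₁₂: -0.8606x+0.3199y+-0.5307z = -0.0460
Cramer: x(z) = 0.0348-0.5172z;  y(z) = -0.0501+0.2678z
quadratic in z: (1.3392)z²+(0.1499)z+(-0.1034)=0, √Δ=0.7593 → z ∈ {-0.3395, 0.2275}; z = -0.3395 (taking z<0)
x = 0.2104, y = -0.1410

(0.2104, -0.1410, -0.3395)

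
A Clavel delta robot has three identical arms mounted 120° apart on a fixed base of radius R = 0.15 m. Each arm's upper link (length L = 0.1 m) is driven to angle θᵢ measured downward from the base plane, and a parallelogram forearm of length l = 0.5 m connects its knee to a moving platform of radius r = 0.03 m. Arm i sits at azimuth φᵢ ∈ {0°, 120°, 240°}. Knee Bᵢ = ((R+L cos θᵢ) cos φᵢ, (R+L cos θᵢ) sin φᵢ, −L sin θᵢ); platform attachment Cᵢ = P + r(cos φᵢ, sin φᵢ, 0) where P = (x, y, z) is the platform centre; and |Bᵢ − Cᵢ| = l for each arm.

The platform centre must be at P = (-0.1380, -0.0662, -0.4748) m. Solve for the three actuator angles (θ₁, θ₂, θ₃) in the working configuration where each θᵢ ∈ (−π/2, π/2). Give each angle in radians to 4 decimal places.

arm 1 (φ=0.0°): x'=-0.1380, y'=-0.0662
  A cos θ + B sin θ = C:  0.2580·cos θ + -0.4748·sin θ = -0.2819
  γ=atan2(-0.4748,0.2580)=-1.0730;  ψ=arccos(-0.5217)=2.1196;  θ1=γ+ψ≈1.0466
rotate P by −φ2: (0.0117, 0.1526, -0.4748)
  A=0.1083, B=-0.4748, C=(l²−L²−A²−y'²−z²)/(2L)=-0.1023
  √(A²+B²)=0.4870;  θ2 = -1.3465+1.7824 ≈ 0.4360
arm 3 (φ=240.0°): x'=0.1263, y'=-0.0864
  e−x'=-0.0063;  (l²−L²−(e−x')²−y'²−z²)/2L = 0.0353
  √(A²+B²)=0.4748;  θ3 = -1.5841+1.4964 ≈ -0.0877

θ₁ = 1.0466, θ₂ = 0.4360, θ₃ = -0.0877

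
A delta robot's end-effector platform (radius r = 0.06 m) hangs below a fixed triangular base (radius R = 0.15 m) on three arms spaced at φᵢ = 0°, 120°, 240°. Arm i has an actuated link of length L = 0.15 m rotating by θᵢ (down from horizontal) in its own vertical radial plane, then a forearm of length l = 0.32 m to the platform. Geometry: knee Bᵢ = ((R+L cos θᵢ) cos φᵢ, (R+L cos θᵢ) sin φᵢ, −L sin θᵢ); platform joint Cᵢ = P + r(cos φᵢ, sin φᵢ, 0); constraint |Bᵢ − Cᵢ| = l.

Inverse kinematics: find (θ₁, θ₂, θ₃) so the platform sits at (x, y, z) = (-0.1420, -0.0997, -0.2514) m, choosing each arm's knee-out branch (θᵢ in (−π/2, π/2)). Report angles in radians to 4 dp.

φ1=0.0° → target in arm frame (-0.1420, -0.0997)
  e−x'=0.2320;  (l²−L²−(e−x')²−y'²−z²)/2L = -0.1569
  θ1 = atan2(B,A) + arccos(C/0.3421) = 1.2217
rotate P by −φ2: (-0.0153, 0.1728, -0.2514)
  A=0.1053, B=-0.2514, C=(l²−L²−A²−y'²−z²)/(2L)=-0.0809
  θ2 = atan2(B,A) + arccos(C/0.2726) = 0.6981
arm 3 (φ=240.0°): x'=0.1573, y'=-0.0731
  e−x'=-0.0673;  (l²−L²−(e−x')²−y'²−z²)/2L = 0.0227
  γ=atan2(-0.2514,-0.0673)=-1.8325;  ψ=arccos(0.0873)=1.4834;  θ3=γ+ψ≈-0.3491

θ₁ = 1.2217, θ₂ = 0.6981, θ₃ = -0.3491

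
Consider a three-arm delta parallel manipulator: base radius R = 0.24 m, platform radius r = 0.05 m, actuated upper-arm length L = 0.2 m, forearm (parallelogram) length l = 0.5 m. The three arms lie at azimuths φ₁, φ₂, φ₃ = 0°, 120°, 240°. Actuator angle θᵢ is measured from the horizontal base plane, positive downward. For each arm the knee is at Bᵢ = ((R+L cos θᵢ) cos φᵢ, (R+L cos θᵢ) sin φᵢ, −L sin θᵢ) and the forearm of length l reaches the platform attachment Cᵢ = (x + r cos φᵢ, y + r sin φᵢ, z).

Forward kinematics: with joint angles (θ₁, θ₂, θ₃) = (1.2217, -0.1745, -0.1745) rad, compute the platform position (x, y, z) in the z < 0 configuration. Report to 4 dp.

φ1=0.0°: virtual centre (0.2584, 0.0000, -0.1879), radius l
φ2=120.0°: virtual centre (-0.1935, 0.3351, 0.0347), radius l
centre 3 = (0.3870·cos240.0°, 0.3870·sin240.0°, 0.0347) = (-0.1935, -0.3351, 0.0347)
|centre ₂|²−|centre ₁|² = 0.0489;  |centre ₃|²−|centre ₁|² = 0.0489
linear system: -0.9038x+0.6702y = 0.0489−0.4453z; -0.9038x+-0.6702y = 0.0489−0.4453z
det = 1.2115;  x = -0.0541+0.4927z,  y = 0.0000+0.0000z
quadratic in z: (1.2428)z²+(0.0680)z+(-0.1170)=0, √Δ=0.7658 → z ∈ {-0.3354, 0.2808}; z = -0.3354 (taking z<0)
x = -0.2193, y = 0.0000

(-0.2193, 0.0000, -0.3354)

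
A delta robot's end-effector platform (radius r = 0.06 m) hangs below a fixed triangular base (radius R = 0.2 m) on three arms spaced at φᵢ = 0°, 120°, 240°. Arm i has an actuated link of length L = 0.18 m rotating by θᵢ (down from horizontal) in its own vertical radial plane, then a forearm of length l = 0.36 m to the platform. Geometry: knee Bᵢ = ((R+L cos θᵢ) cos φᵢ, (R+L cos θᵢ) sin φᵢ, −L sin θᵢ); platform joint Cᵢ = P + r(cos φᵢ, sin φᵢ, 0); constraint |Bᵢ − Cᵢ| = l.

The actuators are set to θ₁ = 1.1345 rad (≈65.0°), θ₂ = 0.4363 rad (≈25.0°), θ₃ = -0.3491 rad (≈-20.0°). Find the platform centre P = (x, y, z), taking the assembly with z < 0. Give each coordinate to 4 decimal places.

(-0.1319, -0.0612, -0.2324)

arm 1 at φ=0.0°: (R−r)+L cos θ1 = 0.2161;  O1 = (0.2161, 0.0000, -0.1631)
O2 = (0.3031·cos120.0°, 0.3031·sin120.0°, -0.0761) = (-0.1516, 0.2625, -0.0761)
arm 3 at φ=240.0°: (R−r)+L cos θ3 = 0.3091;  O3 = (-0.1546, -0.2677, 0.0616)
eliminate P² terms by subtracting sphere 1 from 2 and 3
[-0.7353 0.5251 0.1741]·P = 0.0244;  [-0.7413 -0.5355 0.4494]·P = 0.0261
Cramer: x(z) = -0.0342+0.4205z;  y(z) = -0.0014+0.2572z
quadratic in z: (1.2430)z²+(0.1151)z+(-0.0404)=0, √Δ=0.4626 → z ∈ {-0.2324, 0.1398}; z = -0.2324 (taking z<0)
x = -0.1319, y = -0.0612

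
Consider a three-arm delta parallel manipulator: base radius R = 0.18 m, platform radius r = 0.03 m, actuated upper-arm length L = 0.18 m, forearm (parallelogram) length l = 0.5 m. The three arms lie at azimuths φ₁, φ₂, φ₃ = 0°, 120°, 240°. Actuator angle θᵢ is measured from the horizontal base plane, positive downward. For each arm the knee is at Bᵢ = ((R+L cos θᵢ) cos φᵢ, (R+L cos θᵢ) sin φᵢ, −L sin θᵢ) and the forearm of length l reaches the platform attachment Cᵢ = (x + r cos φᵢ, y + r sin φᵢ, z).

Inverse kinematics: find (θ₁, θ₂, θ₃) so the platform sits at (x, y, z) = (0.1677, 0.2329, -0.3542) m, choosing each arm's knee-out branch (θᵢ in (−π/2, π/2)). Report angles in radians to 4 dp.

θ₁ = -0.3488, θ₂ = -0.0872, θ₃ = 1.3965

rotate P by −φ1: (0.1677, 0.2329, -0.3542)
  A=-0.0177, B=-0.3542, C=(l²−L²−A²−y'²−z²)/(2L)=0.1044
  γ=atan2(-0.3542,-0.0177)=-1.6207;  ψ=arccos(0.2944)=1.2720;  θ1=γ+ψ≈-0.3488
rotate P by −φ2: (0.1178, -0.2617, -0.3542)
  e−x'=0.0322;  (l²−L²−(e−x')²−y'²−z²)/2L = 0.0629
  γ=atan2(-0.3542,0.0322)=-1.4803;  ψ=arccos(0.1768)=1.3931;  θ2=γ+ψ≈-0.0872
arm 3 (φ=240.0°): x'=-0.2855, y'=0.0288
  A=0.4355, B=-0.3542, C=(l²−L²−A²−y'²−z²)/(2L)=-0.2733
  θ3 = atan2(B,A) + arccos(C/0.5614) = 1.3965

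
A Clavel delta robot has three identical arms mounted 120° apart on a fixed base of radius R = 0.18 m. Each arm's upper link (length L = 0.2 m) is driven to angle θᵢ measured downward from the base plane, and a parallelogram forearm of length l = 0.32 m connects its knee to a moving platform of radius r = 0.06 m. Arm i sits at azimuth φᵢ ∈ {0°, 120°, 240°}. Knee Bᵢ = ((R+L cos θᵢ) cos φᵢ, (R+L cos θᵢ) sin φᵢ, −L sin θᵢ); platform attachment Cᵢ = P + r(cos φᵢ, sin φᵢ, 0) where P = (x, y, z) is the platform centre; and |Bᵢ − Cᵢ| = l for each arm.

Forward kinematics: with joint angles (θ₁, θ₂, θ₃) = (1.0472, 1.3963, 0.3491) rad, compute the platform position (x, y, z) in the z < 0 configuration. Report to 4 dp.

arm 1 at φ=0.0°: (R−r)+L cos θ1 = 0.2200;  O1 = (0.2200, 0.0000, -0.1732)
φ2=120.0°: virtual centre (-0.0774, 0.1340, -0.1970), radius l
O3 = (0.3079·cos240.0°, 0.3079·sin240.0°, -0.0684) = (-0.1540, -0.2667, -0.0684)
eliminate P² terms by subtracting sphere 1 from 2 and 3
plane₁₂: -0.5947x+0.2680y+-0.0475z = -0.0157
Cramer: x(z) = 0.0052+0.0595z;  y(z) = -0.0469+0.3095z
into |P−O₁|² = l²: 1.0993z² + 0.2918z + -0.0241 = 0;  Δ = 0.1910;  z = -0.3315 or 0.0660 → z<0 root = -0.3315
x = -0.0145, y = -0.1495

(-0.0145, -0.1495, -0.3315)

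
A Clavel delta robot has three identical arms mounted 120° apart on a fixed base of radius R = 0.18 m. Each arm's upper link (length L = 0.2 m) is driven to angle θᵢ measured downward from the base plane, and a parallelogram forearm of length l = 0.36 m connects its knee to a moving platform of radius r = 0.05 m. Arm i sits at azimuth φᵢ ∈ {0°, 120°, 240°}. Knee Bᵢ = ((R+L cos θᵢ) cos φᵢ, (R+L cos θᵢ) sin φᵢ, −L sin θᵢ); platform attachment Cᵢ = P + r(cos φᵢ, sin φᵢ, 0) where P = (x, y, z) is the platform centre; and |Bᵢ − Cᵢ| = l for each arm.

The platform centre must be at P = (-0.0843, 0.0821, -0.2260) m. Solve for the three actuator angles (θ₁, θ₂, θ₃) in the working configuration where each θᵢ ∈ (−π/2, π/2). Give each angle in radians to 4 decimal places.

θ₁ = 0.8726, θ₂ = -0.3492, θ₃ = 0.6107

φ1=0.0° → target in arm frame (-0.0843, 0.0821)
  e−x'=0.2143;  (l²−L²−(e−x')²−y'²−z²)/2L = -0.0354
  γ=atan2(-0.2260,0.2143)=-0.8120;  ψ=arccos(-0.1135)=1.6846;  θ1=γ+ψ≈0.8726
φ2=120.0° → target in arm frame (0.1133, 0.0320)
  A cos θ + B sin θ = C:  0.0167·cos θ + -0.2260·sin θ = 0.0931
  γ=atan2(-0.2260,0.0167)=-1.4968;  ψ=arccos(0.4106)=1.1477;  θ2=γ+ψ≈-0.3492
arm 3 (φ=240.0°): x'=-0.0290, y'=-0.1141
  A cos θ + B sin θ = C:  0.1590·cos θ + -0.2260·sin θ = 0.0006
  γ=atan2(-0.2260,0.1590)=-0.9578;  ψ=arccos(0.0023)=1.5685;  θ3=γ+ψ≈0.6107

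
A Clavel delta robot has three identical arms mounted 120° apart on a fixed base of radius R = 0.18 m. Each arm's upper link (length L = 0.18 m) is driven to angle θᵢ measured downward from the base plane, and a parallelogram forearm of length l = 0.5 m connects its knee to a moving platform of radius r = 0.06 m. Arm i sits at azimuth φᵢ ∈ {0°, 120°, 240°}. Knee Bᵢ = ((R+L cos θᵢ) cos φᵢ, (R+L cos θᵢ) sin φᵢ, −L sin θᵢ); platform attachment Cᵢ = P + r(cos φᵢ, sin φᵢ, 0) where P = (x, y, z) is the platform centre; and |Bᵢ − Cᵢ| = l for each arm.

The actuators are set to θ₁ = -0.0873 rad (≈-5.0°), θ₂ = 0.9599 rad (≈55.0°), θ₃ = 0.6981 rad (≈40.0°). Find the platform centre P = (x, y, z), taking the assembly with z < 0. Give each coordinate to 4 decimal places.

(0.1828, -0.0532, -0.4676)

centre 1 = (0.2993·cos0.0°, 0.2993·sin0.0°, 0.0157) = (0.2993, 0.0000, 0.0157)
φ2=120.0°: virtual centre (-0.1116, 0.1933, -0.1474), radius l
centre 3 = (0.2579·cos240.0°, 0.2579·sin240.0°, -0.1157) = (-0.1289, -0.2233, -0.1157)
eliminate P² terms by subtracting sphere 1 from 2 and 3
plane₁₂: -0.8219x+0.3867y+-0.3263z = -0.0183
Cramer: x(z) = 0.0172-0.3542z;  y(z) = -0.0107+0.0909z
sphere 1 gives Az²+Bz+C=0 with A=1.1337, B=0.1665, C=-0.1700;  B²−4AC=0.7989;  roots -0.4676, 0.3207;  negative root z = -0.4676
x = 0.1828, y = -0.0532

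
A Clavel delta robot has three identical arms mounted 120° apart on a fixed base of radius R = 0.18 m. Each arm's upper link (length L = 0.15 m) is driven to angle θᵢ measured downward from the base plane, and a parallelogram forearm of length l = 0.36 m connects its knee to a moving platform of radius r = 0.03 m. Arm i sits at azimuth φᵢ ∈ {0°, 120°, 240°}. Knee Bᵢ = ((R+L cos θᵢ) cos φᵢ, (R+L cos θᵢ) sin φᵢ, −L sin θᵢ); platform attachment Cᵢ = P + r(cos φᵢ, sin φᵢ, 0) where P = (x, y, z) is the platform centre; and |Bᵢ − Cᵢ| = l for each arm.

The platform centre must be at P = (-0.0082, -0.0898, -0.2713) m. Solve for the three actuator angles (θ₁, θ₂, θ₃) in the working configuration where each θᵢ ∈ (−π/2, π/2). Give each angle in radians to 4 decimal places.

rotate P by −φ1: (-0.0082, -0.0898, -0.2713)
  A cos θ + B sin θ = C:  0.1582·cos θ + -0.2713·sin θ = 0.0014
  √(A²+B²)=0.3141;  θ1 = -1.0429+1.5665 ≈ 0.5236
arm 2 (φ=120.0°): x'=-0.0737, y'=0.0520
  A cos θ + B sin θ = C:  0.2237·cos θ + -0.2713·sin θ = -0.0641
  γ=atan2(-0.2713,0.2237)=-0.8813;  ψ=arccos(-0.1824)=1.7542;  θ2=γ+ψ≈0.8728
rotate P by −φ3: (0.0819, 0.0378, -0.2713)
  e−x'=0.0681;  (l²−L²−(e−x')²−y'²−z²)/2L = 0.0914
  θ3 = atan2(B,A) + arccos(C/0.2797) = -0.0869

θ₁ = 0.5236, θ₂ = 0.8728, θ₃ = -0.0869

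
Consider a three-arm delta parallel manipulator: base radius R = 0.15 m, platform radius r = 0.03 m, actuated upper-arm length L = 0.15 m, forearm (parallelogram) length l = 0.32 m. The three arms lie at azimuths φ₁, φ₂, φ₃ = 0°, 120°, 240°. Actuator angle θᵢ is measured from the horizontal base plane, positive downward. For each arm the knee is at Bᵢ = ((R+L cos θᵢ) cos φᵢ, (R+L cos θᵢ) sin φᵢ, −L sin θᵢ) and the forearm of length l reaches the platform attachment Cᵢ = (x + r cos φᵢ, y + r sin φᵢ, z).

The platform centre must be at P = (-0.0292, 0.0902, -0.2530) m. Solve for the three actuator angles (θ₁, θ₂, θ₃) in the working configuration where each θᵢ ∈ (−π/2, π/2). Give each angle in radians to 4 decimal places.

φ1=0.0° → target in arm frame (-0.0292, 0.0902)
  A cos θ + B sin θ = C:  0.1492·cos θ + -0.2530·sin θ = -0.0484
  √(A²+B²)=0.2937;  θ1 = -1.0380+1.7362 ≈ 0.6982
arm 2 (φ=120.0°): x'=0.0927, y'=-0.0198
  A=0.0273, B=-0.2530, C=(l²−L²−A²−y'²−z²)/(2L)=0.0492
  θ2 = atan2(B,A) + arccos(C/0.2545) = -0.0871
arm 3 (φ=240.0°): x'=-0.0635, y'=-0.0704
  A=0.1835, B=-0.2530, C=(l²−L²−A²−y'²−z²)/(2L)=-0.0758
  √(A²+B²)=0.3125;  θ3 = -0.9433+1.8158 ≈ 0.8725

θ₁ = 0.6982, θ₂ = -0.0871, θ₃ = 0.8725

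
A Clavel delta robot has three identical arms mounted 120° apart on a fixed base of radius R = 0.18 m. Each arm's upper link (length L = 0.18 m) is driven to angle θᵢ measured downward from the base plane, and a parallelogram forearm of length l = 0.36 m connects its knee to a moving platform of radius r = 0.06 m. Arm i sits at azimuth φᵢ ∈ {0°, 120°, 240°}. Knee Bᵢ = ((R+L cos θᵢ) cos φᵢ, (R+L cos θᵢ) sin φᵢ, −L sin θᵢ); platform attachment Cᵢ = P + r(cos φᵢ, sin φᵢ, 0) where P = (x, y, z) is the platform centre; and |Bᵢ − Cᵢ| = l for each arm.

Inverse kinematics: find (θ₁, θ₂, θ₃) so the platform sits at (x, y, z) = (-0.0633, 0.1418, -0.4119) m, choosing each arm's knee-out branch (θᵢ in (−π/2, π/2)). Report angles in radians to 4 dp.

φ1=0.0° → target in arm frame (-0.0633, 0.1418)
  A=0.1833, B=-0.4119, C=(l²−L²−A²−y'²−z²)/(2L)=-0.3505
  √(A²+B²)=0.4508;  θ1 = -1.1521+2.4612 ≈ 1.3091
arm 2 (φ=120.0°): x'=0.1545, y'=-0.0161
  e−x'=-0.0345;  (l²−L²−(e−x')²−y'²−z²)/2L = -0.2053
  √(A²+B²)=0.4133;  θ2 = -1.6542+2.0906 ≈ 0.4363
arm 3 (φ=240.0°): x'=-0.0912, y'=-0.1257
  e−x'=0.2112;  (l²−L²−(e−x')²−y'²−z²)/2L = -0.3690
  γ=atan2(-0.4119,0.2112)=-1.0971;  ψ=arccos(-0.7973)=2.4936;  θ3=γ+ψ≈1.3965

θ₁ = 1.3091, θ₂ = 0.4363, θ₃ = 1.3965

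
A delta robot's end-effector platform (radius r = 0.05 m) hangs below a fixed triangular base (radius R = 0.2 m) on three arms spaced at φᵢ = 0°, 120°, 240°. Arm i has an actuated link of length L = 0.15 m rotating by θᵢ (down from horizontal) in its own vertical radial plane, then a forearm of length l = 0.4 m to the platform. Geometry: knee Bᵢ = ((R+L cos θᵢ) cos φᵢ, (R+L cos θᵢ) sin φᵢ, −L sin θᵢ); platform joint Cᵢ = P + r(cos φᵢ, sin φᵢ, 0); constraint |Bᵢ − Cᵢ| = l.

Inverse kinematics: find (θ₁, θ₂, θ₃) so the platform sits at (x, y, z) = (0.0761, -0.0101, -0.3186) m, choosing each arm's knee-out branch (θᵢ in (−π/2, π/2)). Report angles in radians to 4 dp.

rotate P by −φ1: (0.0761, -0.0101, -0.3186)
  e−x'=0.0739;  (l²−L²−(e−x')²−y'²−z²)/2L = 0.1014
  θ1 = atan2(B,A) + arccos(C/0.3271) = -0.0874
arm 2 (φ=120.0°): x'=-0.0468, y'=-0.0609
  e−x'=0.1968;  (l²−L²−(e−x')²−y'²−z²)/2L = -0.0215
  θ2 = atan2(B,A) + arccos(C/0.3745) = 0.6107
φ3=240.0° → target in arm frame (-0.0293, 0.0710)
  A=0.1793, B=-0.3186, C=(l²−L²−A²−y'²−z²)/(2L)=-0.0040
  γ=atan2(-0.3186,0.1793)=-1.0582;  ψ=arccos(-0.0109)=1.5816;  θ3=γ+ψ≈0.5235

θ₁ = -0.0874, θ₂ = 0.6107, θ₃ = 0.5235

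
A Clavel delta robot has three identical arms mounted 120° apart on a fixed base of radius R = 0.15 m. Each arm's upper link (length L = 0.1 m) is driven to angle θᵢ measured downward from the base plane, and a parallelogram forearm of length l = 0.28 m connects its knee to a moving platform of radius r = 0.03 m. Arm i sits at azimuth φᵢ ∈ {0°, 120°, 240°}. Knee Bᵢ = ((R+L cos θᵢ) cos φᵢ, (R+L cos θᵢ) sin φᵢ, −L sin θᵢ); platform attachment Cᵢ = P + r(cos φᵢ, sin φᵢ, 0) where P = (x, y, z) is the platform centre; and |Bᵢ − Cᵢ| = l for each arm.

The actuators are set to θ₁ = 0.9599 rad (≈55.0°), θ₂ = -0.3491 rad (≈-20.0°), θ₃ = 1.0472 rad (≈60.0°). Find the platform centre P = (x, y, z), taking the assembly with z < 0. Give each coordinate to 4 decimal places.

(-0.0454, 0.0940, -0.2232)

O1 = (0.1774·cos0.0°, 0.1774·sin0.0°, -0.0819) = (0.1774, 0.0000, -0.0819)
φ2=120.0°: virtual centre (-0.1070, 0.1853, 0.0342), radius l
O3 = (0.1700·cos240.0°, 0.1700·sin240.0°, -0.0866) = (-0.0850, -0.1472, -0.0866)
|O₂|²−|O₁|² = 0.0088;  |O₃|²−|O₁|² = -0.0018
[-0.5687 0.3706 0.2322]·P = 0.0088;  [-0.5247 -0.2944 -0.0094]·P = -0.0018
Cramer: x(z) = -0.0053+0.1793z;  y(z) = 0.0155-0.3514z
into |P−O₁|² = l²: 1.1557z² + 0.0874z + -0.0381 = 0;  Δ = 0.1836;  z = -0.2232 or 0.1476 → z<0 root = -0.2232
x = -0.0454, y = 0.0940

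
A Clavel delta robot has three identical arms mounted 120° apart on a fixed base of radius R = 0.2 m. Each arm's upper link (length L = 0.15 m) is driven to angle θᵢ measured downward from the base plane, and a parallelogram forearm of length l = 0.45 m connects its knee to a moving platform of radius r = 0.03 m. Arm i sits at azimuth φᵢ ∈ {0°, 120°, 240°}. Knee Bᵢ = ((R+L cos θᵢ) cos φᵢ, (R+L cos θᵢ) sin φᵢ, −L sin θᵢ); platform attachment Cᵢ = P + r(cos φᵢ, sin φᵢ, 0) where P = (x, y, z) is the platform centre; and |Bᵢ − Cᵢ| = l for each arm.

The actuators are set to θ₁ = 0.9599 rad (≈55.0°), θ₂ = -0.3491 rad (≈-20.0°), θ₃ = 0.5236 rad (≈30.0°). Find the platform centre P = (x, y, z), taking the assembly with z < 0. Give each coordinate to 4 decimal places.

(-0.1170, 0.0880, -0.3587)

φ1=0.0°: virtual centre (0.2560, 0.0000, -0.1229), radius l
S2 = (0.3110·cos120.0°, 0.3110·sin120.0°, 0.0513) = (-0.1555, 0.2693, 0.0513)
arm 3 at φ=240.0°: ρ3 = 0.2999;  S3 = (-0.1500, -0.2597, -0.0750)
subtract pairs → two planes through P
plane₁₂: -0.8230x+0.5386y+0.3484z = 0.0187
Cramer: x(z) = -0.0205+0.2689z;  y(z) = 0.0033-0.2360z
quadratic in z: (1.1280)z²+(0.0955)z+(-0.1109)=0, √Δ=0.7138 → z ∈ {-0.3587, 0.2741}; z = -0.3587 (taking z<0)
x = -0.1170, y = 0.0880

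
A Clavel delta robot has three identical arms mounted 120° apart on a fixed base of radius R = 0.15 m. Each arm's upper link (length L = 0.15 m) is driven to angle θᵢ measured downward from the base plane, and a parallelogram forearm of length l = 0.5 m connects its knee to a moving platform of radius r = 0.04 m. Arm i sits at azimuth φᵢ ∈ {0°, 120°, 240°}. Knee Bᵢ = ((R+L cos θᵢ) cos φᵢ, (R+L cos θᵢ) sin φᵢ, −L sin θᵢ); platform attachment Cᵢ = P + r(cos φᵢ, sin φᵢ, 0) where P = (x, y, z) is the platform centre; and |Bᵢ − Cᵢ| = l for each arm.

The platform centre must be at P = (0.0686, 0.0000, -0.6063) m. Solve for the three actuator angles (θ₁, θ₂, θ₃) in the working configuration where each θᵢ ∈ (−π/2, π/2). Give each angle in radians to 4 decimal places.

rotate P by −φ1: (0.0686, 0.0000, -0.6063)
  A=0.0414, B=-0.6063, C=(l²−L²−A²−y'²−z²)/(2L)=-0.4727
  γ=atan2(-0.6063,0.0414)=-1.5026;  ψ=arccos(-0.7779)=2.4620;  θ1=γ+ψ≈0.9594
rotate P by −φ2: (-0.0343, -0.0594, -0.6063)
  e−x'=0.1443;  (l²−L²−(e−x')²−y'²−z²)/2L = -0.5482
  γ=atan2(-0.6063,0.1443)=-1.3371;  ψ=arccos(-0.8796)=2.6457;  θ2=γ+ψ≈1.3086
arm 3 (φ=240.0°): x'=-0.0343, y'=0.0594
  A=0.1443, B=-0.6063, C=(l²−L²−A²−y'²−z²)/(2L)=-0.5482
  γ=atan2(-0.6063,0.1443)=-1.3371;  ψ=arccos(-0.8796)=2.6457;  θ3=γ+ψ≈1.3086

θ₁ = 0.9594, θ₂ = 1.3086, θ₃ = 1.3086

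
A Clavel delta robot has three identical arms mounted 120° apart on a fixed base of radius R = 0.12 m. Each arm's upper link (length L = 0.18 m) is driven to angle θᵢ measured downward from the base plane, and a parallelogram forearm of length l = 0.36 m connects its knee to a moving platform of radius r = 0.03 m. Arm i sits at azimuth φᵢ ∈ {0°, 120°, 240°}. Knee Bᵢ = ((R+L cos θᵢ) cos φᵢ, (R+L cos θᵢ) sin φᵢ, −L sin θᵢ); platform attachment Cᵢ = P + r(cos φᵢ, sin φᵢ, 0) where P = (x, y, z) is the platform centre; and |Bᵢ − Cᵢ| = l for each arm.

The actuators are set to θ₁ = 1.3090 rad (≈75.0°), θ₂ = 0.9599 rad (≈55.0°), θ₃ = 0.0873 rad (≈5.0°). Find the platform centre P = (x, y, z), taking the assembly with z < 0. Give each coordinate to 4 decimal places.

(-0.1488, -0.1205, -0.3573)

arm 1 at φ=0.0°: ρ1 = 0.1366;  centre 1 = (0.1366, 0.0000, -0.1739)
arm 2 at φ=120.0°: ρ2 = 0.1932;  centre 2 = (-0.0966, 0.1674, -0.1474)
centre 3 = (0.2693·cos240.0°, 0.2693·sin240.0°, -0.0157) = (-0.1347, -0.2332, -0.0157)
|centre ₂|²−|centre ₁|² = 0.0102;  |centre ₃|²−|centre ₁|² = 0.0239
[-0.4664 0.3347 0.0528]·P = 0.0102;  [-0.5425 -0.4665 0.3163]·P = 0.0239
Cramer: x(z) = -0.0320+0.3270z;  y(z) = -0.0141+0.2978z
sphere 1 gives Az²+Bz+C=0 with A=1.1957, B=0.2291, C=-0.0708;  B²−4AC=0.3910;  roots -0.3573, 0.1657;  negative root z = -0.3573
x = -0.1488, y = -0.1205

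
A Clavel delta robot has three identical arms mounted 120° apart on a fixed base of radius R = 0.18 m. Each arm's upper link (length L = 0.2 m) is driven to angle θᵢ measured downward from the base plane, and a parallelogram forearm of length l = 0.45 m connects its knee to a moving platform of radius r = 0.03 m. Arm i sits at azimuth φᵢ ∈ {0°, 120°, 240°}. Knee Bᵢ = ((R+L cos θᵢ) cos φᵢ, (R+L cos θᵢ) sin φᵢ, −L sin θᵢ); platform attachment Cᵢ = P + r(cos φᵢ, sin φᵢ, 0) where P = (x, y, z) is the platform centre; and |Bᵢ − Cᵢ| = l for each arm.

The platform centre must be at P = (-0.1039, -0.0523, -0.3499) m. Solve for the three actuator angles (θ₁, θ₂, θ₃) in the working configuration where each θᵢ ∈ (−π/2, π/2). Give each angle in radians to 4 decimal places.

rotate P by −φ1: (-0.1039, -0.0523, -0.3499)
  e−x'=0.2539;  (l²−L²−(e−x')²−y'²−z²)/2L = -0.0678
  √(A²+B²)=0.4323;  θ1 = -0.9431+1.7283 ≈ 0.7853
φ2=120.0° → target in arm frame (0.0067, 0.1161)
  e−x'=0.1433;  (l²−L²−(e−x')²−y'²−z²)/2L = 0.0151
  √(A²+B²)=0.3781;  θ2 = -1.1820+1.5309 ≈ 0.3489
φ3=240.0° → target in arm frame (0.0972, -0.0638)
  A=0.0528, B=-0.3499, C=(l²−L²−A²−y'²−z²)/(2L)=0.0830
  θ3 = atan2(B,A) + arccos(C/0.3539) = -0.0872

θ₁ = 0.7853, θ₂ = 0.3489, θ₃ = -0.0872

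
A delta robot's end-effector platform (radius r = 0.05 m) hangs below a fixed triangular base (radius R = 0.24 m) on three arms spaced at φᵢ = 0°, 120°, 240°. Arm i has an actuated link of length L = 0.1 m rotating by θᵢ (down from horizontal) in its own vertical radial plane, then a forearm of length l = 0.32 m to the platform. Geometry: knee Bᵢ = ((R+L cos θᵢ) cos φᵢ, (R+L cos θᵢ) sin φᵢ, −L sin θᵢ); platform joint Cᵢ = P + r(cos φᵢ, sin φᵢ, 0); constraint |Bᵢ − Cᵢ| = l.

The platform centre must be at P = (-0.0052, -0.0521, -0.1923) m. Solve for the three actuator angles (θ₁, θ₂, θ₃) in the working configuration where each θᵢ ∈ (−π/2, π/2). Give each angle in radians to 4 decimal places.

θ₁ = 0.5232, θ₂ = 0.8728, θ₃ = -0.1749

arm 1 (φ=0.0°): x'=-0.0052, y'=-0.0521
  e−x'=0.1952;  (l²−L²−(e−x')²−y'²−z²)/2L = 0.0730
  √(A²+B²)=0.2740;  θ1 = -0.7779+1.3011 ≈ 0.5232
rotate P by −φ2: (-0.0425, 0.0306, -0.1923)
  A cos θ + B sin θ = C:  0.2325·cos θ + -0.1923·sin θ = 0.0021
  θ2 = atan2(B,A) + arccos(C/0.3017) = 0.8728
arm 3 (φ=240.0°): x'=0.0477, y'=0.0215
  A=0.1423, B=-0.1923, C=(l²−L²−A²−y'²−z²)/(2L)=0.1736
  γ=atan2(-0.1923,0.1423)=-0.9338;  ψ=arccos(0.7256)=0.7589;  θ3=γ+ψ≈-0.1749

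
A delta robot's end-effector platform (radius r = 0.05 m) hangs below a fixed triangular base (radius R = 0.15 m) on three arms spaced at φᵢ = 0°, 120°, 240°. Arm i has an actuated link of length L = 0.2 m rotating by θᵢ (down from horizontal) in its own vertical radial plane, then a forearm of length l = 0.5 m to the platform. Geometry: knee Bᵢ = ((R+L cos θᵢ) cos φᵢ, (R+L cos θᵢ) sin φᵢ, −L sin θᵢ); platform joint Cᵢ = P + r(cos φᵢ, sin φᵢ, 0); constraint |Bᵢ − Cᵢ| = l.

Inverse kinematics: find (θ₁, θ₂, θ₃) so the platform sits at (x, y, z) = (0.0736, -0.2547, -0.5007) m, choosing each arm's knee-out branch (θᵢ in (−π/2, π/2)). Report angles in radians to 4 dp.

rotate P by −φ1: (0.0736, -0.2547, -0.5007)
  A cos θ + B sin θ = C:  0.0264·cos θ + -0.5007·sin θ = -0.2657
  γ=atan2(-0.5007,0.0264)=-1.5181;  ψ=arccos(-0.5299)=2.1292;  θ1=γ+ψ≈0.6111
φ2=120.0° → target in arm frame (-0.2574, 0.0636)
  e−x'=0.3574;  (l²−L²−(e−x')²−y'²−z²)/2L = -0.4312
  γ=atan2(-0.5007,0.3574)=-0.9509;  ψ=arccos(-0.7009)=2.3475;  θ2=γ+ψ≈1.3966
φ3=240.0° → target in arm frame (0.1838, 0.1911)
  e−x'=-0.0838;  (l²−L²−(e−x')²−y'²−z²)/2L = -0.2106
  √(A²+B²)=0.5077;  θ3 = -1.7366+1.9985 ≈ 0.2620

θ₁ = 0.6111, θ₂ = 1.3966, θ₃ = 0.2620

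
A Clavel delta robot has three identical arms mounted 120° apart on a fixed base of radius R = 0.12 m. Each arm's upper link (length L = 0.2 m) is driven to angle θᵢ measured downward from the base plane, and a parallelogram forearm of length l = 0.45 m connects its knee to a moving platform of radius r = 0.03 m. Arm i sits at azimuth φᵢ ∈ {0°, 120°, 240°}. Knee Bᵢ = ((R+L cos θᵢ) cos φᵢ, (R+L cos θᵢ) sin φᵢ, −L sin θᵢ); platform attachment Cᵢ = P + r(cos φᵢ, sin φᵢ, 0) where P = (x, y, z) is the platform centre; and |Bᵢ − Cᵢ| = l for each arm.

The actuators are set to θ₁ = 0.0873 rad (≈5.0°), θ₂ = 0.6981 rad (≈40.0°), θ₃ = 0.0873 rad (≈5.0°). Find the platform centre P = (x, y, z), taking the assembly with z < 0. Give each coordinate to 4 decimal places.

centre 1 = (0.2892·cos0.0°, 0.2892·sin0.0°, -0.0174) = (0.2892, 0.0000, -0.0174)
centre 2 = (0.2432·cos120.0°, 0.2432·sin120.0°, -0.1286) = (-0.1216, 0.2106, -0.1286)
arm 3 at φ=240.0°: e+L cos θ3 = 0.2892;  centre 3 = (-0.1446, -0.2505, -0.0174)
eliminate P² terms by subtracting sphere 1 from 2 and 3
plane₁₂: -0.8217x+0.4213y+-0.2222z = -0.0083
Cramer: x(z) = 0.0053-0.1433z;  y(z) = -0.0092+0.2481z
sphere 1 gives Az²+Bz+C=0 with A=1.0821, B=0.1116, C=-0.1215;  B²−4AC=0.5384;  roots -0.3906, 0.2875;  negative root z = -0.3906
x = 0.0613, y = -0.1062

(0.0613, -0.1062, -0.3906)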